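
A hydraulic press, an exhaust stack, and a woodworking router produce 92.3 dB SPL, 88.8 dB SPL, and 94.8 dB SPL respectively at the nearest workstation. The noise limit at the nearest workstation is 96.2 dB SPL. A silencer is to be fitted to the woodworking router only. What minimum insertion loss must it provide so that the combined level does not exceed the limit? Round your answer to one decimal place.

2.5 dB

Fixed contribution from the other sources: Σ 10^(L/10) = 10^(92.3/10) + 10^(88.8/10) = 2.457e+09 (93.90 dB SPL).
To meet 96.2 dB SPL overall, the treated woodworking router may contribute at most 10^(96.2/10) − 2.457e+09 = 1.712e+09, i.e. 92.33 dB SPL.
Required insertion loss = 94.8 − 92.33 = 2.47 dB.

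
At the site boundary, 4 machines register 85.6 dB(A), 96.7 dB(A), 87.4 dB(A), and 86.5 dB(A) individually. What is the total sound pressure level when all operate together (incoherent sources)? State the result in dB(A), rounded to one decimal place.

Incoherent sources combine by intensity addition: L_total = 10·log₁₀(Σ 10^(L_i/10)).
Σ 10^(L/10) = 10^(85.6/10) + 10^(96.7/10) + 10^(87.4/10) + 10^(86.5/10) = 6.037e+09.
L_total = 10·log₁₀(6.037e+09) = 97.81 dB(A).

97.8 dB(A)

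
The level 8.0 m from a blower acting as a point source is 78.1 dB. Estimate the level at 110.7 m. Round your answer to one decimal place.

55.3 dB

For a point source, L₂ = L₁ − 20·log₁₀(r₂/r₁).
L₂ = 78.1 − 20·log₁₀(110.7/8.0) = 78.1 − 22.821 = 55.28 dB.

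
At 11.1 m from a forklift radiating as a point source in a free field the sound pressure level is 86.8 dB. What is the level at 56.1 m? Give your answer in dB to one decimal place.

72.7 dB

Point-source attenuation: ΔL = 20·log₁₀(r₂/r₁) = 20·log₁₀(56.1/11.1) = 14.073 dB.
L₂ = 86.8 − 20·log₁₀(56.1/11.1) = 86.8 − 14.073 = 72.73 dB.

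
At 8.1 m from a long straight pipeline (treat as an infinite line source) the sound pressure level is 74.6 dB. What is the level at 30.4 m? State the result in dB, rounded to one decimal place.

For a line source, L₂ = L₁ − 10·log₁₀(r₂/r₁).
L₂ = 74.6 − 10·log₁₀(30.4/8.1) = 74.6 − 5.744 = 68.86 dB.

68.9 dB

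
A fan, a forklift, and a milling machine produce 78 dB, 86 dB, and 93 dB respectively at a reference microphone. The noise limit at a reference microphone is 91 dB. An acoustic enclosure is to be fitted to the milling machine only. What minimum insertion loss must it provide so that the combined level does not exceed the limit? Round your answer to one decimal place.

The untreated sources together contribute 10^(78/10) + 10^(86/10) = 4.612e+08, i.e. 86.64 dB.
The limit corresponds to 10^(91/10) = 1.259e+09; subtracting the fixed part leaves 7.977e+08 for the milling machine, i.e. 89.02 dB.
So the milling machine must be reduced from 93 to 89.02 dB: IL = 3.98 dB.

4.0 dB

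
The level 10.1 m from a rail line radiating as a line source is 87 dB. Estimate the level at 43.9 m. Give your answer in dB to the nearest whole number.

81 dB

Cylindrical spreading from a line source gives a 10·log₁₀(r₂/r₁) drop.
L₂ = 87 − 10·log₁₀(43.9/10.1) = 87 − 6.381 = 80.62 dB.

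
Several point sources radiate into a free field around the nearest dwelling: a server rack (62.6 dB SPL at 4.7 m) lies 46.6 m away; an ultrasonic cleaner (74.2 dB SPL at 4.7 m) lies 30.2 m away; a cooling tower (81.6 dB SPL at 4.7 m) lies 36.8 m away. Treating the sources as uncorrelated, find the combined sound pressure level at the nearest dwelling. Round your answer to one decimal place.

Apply inverse-square spreading to bring every level to the receiver, then sum 10^(L/10).
server rack: 62.6 − 20·log₁₀(46.6/4.7) = 62.6 − 19.93 = 42.67 dB SPL.
ultrasonic cleaner: 74.2 − 20·log₁₀(30.2/4.7) = 74.2 − 16.16 = 58.04 dB SPL.
cooling tower: 81.6 − 20·log₁₀(36.8/4.7) = 81.6 − 17.87 = 63.73 dB SPL.
Σ 10^(L/10) = 3.013e+06 → L_total = 10·log₁₀(3.013e+06) = 64.79 dB SPL.

64.8 dB SPL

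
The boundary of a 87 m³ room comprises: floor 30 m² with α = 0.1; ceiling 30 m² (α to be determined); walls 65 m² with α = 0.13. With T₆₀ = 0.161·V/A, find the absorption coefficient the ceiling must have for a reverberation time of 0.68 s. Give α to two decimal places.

From T₆₀ = 0.161·V/A, the target T₆₀ = 0.68 s needs A = 0.161·87/0.68 = 20.60 m².
Absorption from the other surfaces = 30·0.1 + 65·0.13 = 11.45 m², so the ceiling must supply 9.15 m² over 30 m².
α = 9.15/30 = 0.305.

0.30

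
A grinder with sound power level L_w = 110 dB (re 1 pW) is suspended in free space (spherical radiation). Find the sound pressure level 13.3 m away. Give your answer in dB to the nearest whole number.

77 dB

Free-field spherical radiation: L_p = L_w − 10·log₁₀(4π·r²), r = 13.3 m.
4π·r² = 2223 m², 10·log₁₀ of that is 33.469 dB.
L_p = 110 − 33.469 = 76.53 dB.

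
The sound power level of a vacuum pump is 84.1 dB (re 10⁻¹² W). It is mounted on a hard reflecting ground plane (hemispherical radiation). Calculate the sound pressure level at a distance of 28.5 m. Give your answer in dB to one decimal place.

47.0 dB

Free-field hemispherical radiation: L_p = L_w − 10·log₁₀(2π·r²), r = 28.5 m.
2π·r² = 5104 m², 10·log₁₀ of that is 37.079 dB.
L_p = 84.1 − 37.079 = 47.02 dB.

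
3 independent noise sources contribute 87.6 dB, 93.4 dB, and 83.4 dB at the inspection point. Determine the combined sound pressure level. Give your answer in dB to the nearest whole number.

95 dB

Incoherent sources combine by intensity addition: L_total = 10·log₁₀(Σ 10^(L_i/10)).
Σ 10^(L/10) = 10^(87.6/10) + 10^(93.4/10) + 10^(83.4/10) = 2.982e+09.
L_total = 10·log₁₀(2.982e+09) = 94.75 dB.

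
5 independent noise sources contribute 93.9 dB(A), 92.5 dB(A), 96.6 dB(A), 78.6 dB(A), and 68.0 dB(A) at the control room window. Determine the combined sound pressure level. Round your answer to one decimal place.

99.5 dB(A)

For uncorrelated sources the intensities add, so convert each level to linear form, sum, and take 10·log₁₀ of the total.
Σ 10^(L/10) = 10^(93.9/10) + 10^(92.5/10) + 10^(96.6/10) + 10^(78.6/10) + 10^(68.0/10) = 8.883e+09.
L_total = 10·log₁₀(8.883e+09) = 99.49 dB(A).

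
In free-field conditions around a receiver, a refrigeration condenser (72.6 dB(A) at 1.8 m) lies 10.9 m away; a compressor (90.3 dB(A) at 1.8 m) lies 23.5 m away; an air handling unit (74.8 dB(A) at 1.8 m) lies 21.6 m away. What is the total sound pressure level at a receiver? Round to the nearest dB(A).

Propagate each source to the receiver with L = L_ref − 20·log₁₀(r/r_ref), then add intensities.
refrigeration condenser: 72.6 − 20·log₁₀(10.9/1.8) = 72.6 − 15.64 = 56.96 dB(A).
compressor: 90.3 − 20·log₁₀(23.5/1.8) = 90.3 − 22.32 = 67.98 dB(A).
air handling unit: 74.8 − 20·log₁₀(21.6/1.8) = 74.8 − 21.58 = 53.22 dB(A).
Σ 10^(L/10) = 6.992e+06 → L_total = 10·log₁₀(6.992e+06) = 68.45 dB(A).

68 dB(A)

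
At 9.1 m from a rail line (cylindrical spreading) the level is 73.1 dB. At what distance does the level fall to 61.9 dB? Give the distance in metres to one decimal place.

Line-source spreading drops the level by 10·log₁₀(r₂/r₁); inverting, r₂/r₁ = 10^(ΔL/10).
r₂ = 9.1·10^((73.1−61.9)/10) = 9.1·10^(11.2/10) = 119.96 m.

120.0 m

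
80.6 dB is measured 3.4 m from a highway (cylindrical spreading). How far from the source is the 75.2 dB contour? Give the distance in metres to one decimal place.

For a line source L₁ − L₂ = 10·log₁₀(r₂/r₁), so r₂ = r₁·10^((L₁−L₂)/10).
r₂ = 3.4·10^((80.6−75.2)/10) = 3.4·10^(5.4/10) = 11.79 m.

11.8 m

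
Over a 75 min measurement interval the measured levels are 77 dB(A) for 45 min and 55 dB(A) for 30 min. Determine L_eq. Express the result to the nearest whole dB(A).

75 dB(A)

Weight each interval's intensity by its duration and average over T = 75 min:
Σ tᵢ·10^(Lᵢ/10) = 45·10^(77/10) + 30·10^(55/10) = 2.265e+09.
L_eq = 10·log₁₀(2.265e+09/75) = 74.80 dB(A).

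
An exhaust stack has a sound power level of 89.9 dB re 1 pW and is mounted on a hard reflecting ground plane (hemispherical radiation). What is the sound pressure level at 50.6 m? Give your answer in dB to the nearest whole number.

48 dB

L_p = L_w − 10·log₁₀(2π·r²) with r = 50.6 m.
2π·r² = 1.609e+04 m², 10·log₁₀ of that is 42.065 dB.
L_p = 89.9 − 42.065 = 47.84 dB.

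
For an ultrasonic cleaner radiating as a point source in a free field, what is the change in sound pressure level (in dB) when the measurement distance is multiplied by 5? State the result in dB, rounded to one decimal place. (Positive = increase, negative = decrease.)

-14.0 dB

A point source loses 6 dB per doubling of distance; generally ΔL = −20·log₁₀(r₂/r₁).
ΔL = −20·log₁₀(5) = -13.98 dB.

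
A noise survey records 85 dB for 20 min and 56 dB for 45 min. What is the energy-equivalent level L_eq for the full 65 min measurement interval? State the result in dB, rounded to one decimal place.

79.9 dB

The energy average is taken in the linear domain: L_eq = 10·log₁₀[(Σ tᵢ·10^(Lᵢ/10))/T], T = 65 min.
Σ tᵢ·10^(Lᵢ/10) = 20·10^(85/10) + 45·10^(56/10) = 6.342e+09.
L_eq = 10·log₁₀(6.342e+09/65) = 79.89 dB.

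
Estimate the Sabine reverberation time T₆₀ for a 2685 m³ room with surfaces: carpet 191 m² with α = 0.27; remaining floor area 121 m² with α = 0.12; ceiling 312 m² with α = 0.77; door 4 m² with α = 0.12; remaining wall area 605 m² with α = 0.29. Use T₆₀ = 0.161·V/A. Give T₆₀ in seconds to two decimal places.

Total absorption A = 191·0.27 + 121·0.12 + 312·0.77 + 4·0.12 + 605·0.29 = 482.26 m² sabins.
T₆₀ = 0.161·V/A = 0.161·2685/482.26 = 0.896 s.

0.90 s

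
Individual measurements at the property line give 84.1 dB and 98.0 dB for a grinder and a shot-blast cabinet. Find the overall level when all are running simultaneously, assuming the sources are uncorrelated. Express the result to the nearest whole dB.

98 dB

Incoherent sources combine by intensity addition: L_total = 10·log₁₀(Σ 10^(L_i/10)).
Σ 10^(L/10) = 10^(84.1/10) + 10^(98.0/10) = 6.567e+09.
L_total = 10·log₁₀(6.567e+09) = 98.17 dB.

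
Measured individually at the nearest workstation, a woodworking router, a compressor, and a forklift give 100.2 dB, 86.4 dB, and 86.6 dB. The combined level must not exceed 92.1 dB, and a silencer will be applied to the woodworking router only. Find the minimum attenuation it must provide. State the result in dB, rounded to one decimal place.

The untreated sources together contribute 10^(86.4/10) + 10^(86.6/10) = 8.936e+08, i.e. 89.51 dB.
To meet 92.1 dB overall, the treated woodworking router may contribute at most 10^(92.1/10) − 8.936e+08 = 7.282e+08, i.e. 88.62 dB.
Required insertion loss = 100.2 − 88.62 = 11.58 dB.

11.6 dB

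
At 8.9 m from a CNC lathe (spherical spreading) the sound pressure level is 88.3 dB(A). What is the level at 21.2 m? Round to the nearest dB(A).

81 dB(A)

For a point source, L₂ = L₁ − 20·log₁₀(r₂/r₁).
L₂ = 88.3 − 20·log₁₀(21.2/8.9) = 88.3 − 7.539 = 80.76 dB(A).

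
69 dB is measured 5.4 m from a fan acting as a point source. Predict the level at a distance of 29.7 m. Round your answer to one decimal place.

Point-source attenuation: ΔL = 20·log₁₀(r₂/r₁) = 20·log₁₀(29.7/5.4) = 14.807 dB.
L₂ = 69 − 20·log₁₀(29.7/5.4) = 69 − 14.807 = 54.19 dB.

54.2 dB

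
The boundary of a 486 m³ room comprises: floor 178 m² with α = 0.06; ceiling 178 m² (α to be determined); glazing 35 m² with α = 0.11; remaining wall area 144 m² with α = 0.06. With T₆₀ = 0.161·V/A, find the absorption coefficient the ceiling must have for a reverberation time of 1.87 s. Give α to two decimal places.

0.10

From T₆₀ = 0.161·V/A, the target T₆₀ = 1.87 s needs A = 0.161·486/1.87 = 41.84 m².
Absorption from the other surfaces = 178·0.06 + 35·0.11 + 144·0.06 = 23.17 m², so the ceiling must supply 18.67 m² over 178 m².
α = 18.67/178 = 0.105.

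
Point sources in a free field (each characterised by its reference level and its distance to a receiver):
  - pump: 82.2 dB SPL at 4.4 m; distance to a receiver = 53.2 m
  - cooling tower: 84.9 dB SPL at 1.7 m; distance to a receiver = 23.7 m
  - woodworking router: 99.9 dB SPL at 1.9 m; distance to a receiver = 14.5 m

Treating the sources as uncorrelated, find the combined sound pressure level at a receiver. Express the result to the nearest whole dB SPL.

82 dB SPL

First find each source's level at the receiver (point-source: −20·log₁₀(r/r_ref)), then combine on an intensity basis.
pump: 82.2 − 20·log₁₀(53.2/4.4) = 82.2 − 21.65 = 60.55 dB SPL.
cooling tower: 84.9 − 20·log₁₀(23.7/1.7) = 84.9 − 22.89 = 62.01 dB SPL.
woodworking router: 99.9 − 20·log₁₀(14.5/1.9) = 99.9 − 17.65 = 82.25 dB SPL.
Σ 10^(L/10) = 1.705e+08 → L_total = 10·log₁₀(1.705e+08) = 82.32 dB SPL.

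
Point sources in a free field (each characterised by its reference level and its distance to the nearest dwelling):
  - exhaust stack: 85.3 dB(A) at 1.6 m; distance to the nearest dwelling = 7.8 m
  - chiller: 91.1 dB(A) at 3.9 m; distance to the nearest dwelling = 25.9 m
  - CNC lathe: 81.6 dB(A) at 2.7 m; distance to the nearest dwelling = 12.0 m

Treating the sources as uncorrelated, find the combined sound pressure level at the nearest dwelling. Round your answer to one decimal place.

77.1 dB(A)

First find each source's level at the receiver (point-source: −20·log₁₀(r/r_ref)), then combine on an intensity basis.
exhaust stack: 85.3 − 20·log₁₀(7.8/1.6) = 85.3 − 13.76 = 71.54 dB(A).
chiller: 91.1 − 20·log₁₀(25.9/3.9) = 91.1 − 16.44 = 74.66 dB(A).
CNC lathe: 81.6 − 20·log₁₀(12.0/2.7) = 81.6 − 12.96 = 68.64 dB(A).
Σ 10^(L/10) = 5.079e+07 → L_total = 10·log₁₀(5.079e+07) = 77.06 dB(A).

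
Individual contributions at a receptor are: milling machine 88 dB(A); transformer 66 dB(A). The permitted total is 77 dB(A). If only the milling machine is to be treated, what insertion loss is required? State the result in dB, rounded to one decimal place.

The untreated sources together contribute 10^(66/10) = 3.981e+06, i.e. 66.00 dB(A).
To meet 77 dB(A) overall, the treated milling machine may contribute at most 10^(77/10) − 3.981e+06 = 4.614e+07, i.e. 76.64 dB(A).
So the milling machine must be reduced from 88 to 76.64 dB(A): IL = 11.36 dB.

11.4 dB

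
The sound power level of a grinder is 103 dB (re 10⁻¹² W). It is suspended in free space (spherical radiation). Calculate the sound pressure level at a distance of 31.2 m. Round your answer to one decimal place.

62.1 dB

L_p = L_w − 10·log₁₀(4π·r²) with r = 31.2 m.
4π·r² = 1.223e+04 m², 10·log₁₀ of that is 40.875 dB.
L_p = 103 − 40.875 = 62.12 dB.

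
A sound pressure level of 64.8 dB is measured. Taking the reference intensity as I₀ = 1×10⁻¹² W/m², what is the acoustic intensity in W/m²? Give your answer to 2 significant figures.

3.0e-06 W/m²

L = 10·log₁₀(I/I₀) ⇒ I = I₀·10^(L/10) = 10⁻¹² × 10^6.48.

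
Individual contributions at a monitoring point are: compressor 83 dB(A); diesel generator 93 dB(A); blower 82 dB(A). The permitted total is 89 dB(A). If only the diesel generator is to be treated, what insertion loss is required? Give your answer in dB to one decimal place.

6.6 dB

Everything except the diesel generator sums to 10^(83/10) + 10^(82/10) = 3.580e+08 in linear terms, 85.54 dB(A).
To meet 89 dB(A) overall, the treated diesel generator may contribute at most 10^(89/10) − 3.580e+08 = 4.363e+08, i.e. 86.40 dB(A).
Required insertion loss = 93 − 86.40 = 6.60 dB.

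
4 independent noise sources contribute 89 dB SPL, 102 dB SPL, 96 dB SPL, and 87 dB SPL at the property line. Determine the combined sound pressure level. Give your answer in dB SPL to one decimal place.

For uncorrelated sources the intensities add, so convert each level to linear form, sum, and take 10·log₁₀ of the total.
Σ 10^(L/10) = 10^(89/10) + 10^(102/10) + 10^(96/10) + 10^(87/10) = 2.113e+10.
L_total = 10·log₁₀(2.113e+10) = 103.25 dB SPL.

103.2 dB SPL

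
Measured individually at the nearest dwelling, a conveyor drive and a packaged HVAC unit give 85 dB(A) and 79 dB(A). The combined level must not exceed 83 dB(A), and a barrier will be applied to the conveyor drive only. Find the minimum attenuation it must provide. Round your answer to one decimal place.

4.2 dB

Fixed contribution from the other source: Σ 10^(L/10) = 10^(79/10) = 7.943e+07 (79.00 dB(A)).
To meet 83 dB(A) overall, the treated conveyor drive may contribute at most 10^(83/10) − 7.943e+07 = 1.201e+08, i.e. 80.80 dB(A).
Required insertion loss = 85 − 80.80 = 4.20 dB.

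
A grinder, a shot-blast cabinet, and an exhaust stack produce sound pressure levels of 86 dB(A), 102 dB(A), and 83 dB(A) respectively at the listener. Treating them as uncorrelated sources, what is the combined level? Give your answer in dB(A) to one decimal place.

102.2 dB(A)

For uncorrelated sources the intensities add, so convert each level to linear form, sum, and take 10·log₁₀ of the total.
Σ 10^(L/10) = 10^(86/10) + 10^(102/10) + 10^(83/10) = 1.645e+10.
L_total = 10·log₁₀(1.645e+10) = 102.16 dB(A).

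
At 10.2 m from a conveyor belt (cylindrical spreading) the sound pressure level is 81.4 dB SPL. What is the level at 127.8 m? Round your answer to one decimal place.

70.4 dB SPL

For a line source, L₂ = L₁ − 10·log₁₀(r₂/r₁).
L₂ = 81.4 − 10·log₁₀(127.8/10.2) = 81.4 − 10.979 = 70.42 dB SPL.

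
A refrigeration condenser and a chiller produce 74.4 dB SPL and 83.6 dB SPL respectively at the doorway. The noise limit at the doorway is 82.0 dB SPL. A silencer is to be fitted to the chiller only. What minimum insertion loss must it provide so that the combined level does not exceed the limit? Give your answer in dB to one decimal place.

Everything except the chiller sums to 10^(74.4/10) = 2.754e+07 in linear terms, 74.40 dB SPL.
To meet 82.0 dB SPL overall, the treated chiller may contribute at most 10^(82.0/10) − 2.754e+07 = 1.309e+08, i.e. 81.17 dB SPL.
Required insertion loss = 83.6 − 81.17 = 2.43 dB.

2.4 dB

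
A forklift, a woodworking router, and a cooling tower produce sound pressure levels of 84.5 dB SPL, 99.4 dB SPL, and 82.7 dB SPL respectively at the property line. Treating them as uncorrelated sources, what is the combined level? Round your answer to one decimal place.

99.6 dB SPL

Incoherent sources combine by intensity addition: L_total = 10·log₁₀(Σ 10^(L_i/10)).
Σ 10^(L/10) = 10^(84.5/10) + 10^(99.4/10) + 10^(82.7/10) = 9.178e+09.
L_total = 10·log₁₀(9.178e+09) = 99.63 dB SPL.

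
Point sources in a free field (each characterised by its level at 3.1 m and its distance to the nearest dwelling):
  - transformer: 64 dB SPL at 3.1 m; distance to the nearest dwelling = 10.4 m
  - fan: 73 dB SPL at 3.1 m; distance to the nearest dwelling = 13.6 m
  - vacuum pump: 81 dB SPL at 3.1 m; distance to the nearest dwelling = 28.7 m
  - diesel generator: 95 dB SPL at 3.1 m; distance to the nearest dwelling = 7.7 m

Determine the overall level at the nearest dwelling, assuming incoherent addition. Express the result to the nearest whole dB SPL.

87 dB SPL

First find each source's level at the receiver (point-source: −20·log₁₀(r/r_ref)), then combine on an intensity basis.
transformer: 64 − 20·log₁₀(10.4/3.1) = 64 − 10.51 = 53.49 dB SPL.
fan: 73 − 20·log₁₀(13.6/3.1) = 73 − 12.84 = 60.16 dB SPL.
vacuum pump: 81 − 20·log₁₀(28.7/3.1) = 81 − 19.33 = 61.67 dB SPL.
diesel generator: 95 − 20·log₁₀(7.7/3.1) = 95 − 7.90 = 87.10 dB SPL.
Σ 10^(L/10) = 5.153e+08 → L_total = 10·log₁₀(5.153e+08) = 87.12 dB SPL.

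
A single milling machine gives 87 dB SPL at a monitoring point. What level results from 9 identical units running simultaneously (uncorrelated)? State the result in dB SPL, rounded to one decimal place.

96.5 dB SPL

L_total = L₁ + 10·log₁₀ N for N identical incoherent sources.
L_total = 87 + 10·log₁₀(9) = 87 + 9.542 = 96.54 dB SPL.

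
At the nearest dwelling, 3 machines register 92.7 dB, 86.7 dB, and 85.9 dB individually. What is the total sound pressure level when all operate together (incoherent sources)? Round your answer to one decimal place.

Incoherent sources combine by intensity addition: L_total = 10·log₁₀(Σ 10^(L_i/10)).
Σ 10^(L/10) = 10^(92.7/10) + 10^(86.7/10) + 10^(85.9/10) = 2.719e+09.
L_total = 10·log₁₀(2.719e+09) = 94.34 dB.

94.3 dB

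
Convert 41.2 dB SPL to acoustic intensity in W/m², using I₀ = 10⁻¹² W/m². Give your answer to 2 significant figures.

I/I₀ = 10^(41.2/10) = 1.318e+04, so I = 1.318e+04 × 10⁻¹² W/m².

1.3e-08 W/m²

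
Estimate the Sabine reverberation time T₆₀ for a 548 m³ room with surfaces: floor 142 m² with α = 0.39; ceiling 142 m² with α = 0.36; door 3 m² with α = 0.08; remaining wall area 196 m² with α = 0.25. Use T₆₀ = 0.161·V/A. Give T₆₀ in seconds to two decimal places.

A = Σ Sᵢαᵢ = 142·0.39 + 142·0.36 + 3·0.08 + 196·0.25 = 155.74 m².
T₆₀ = 0.161 × 548 / 155.74 = 0.567 s.

0.57 s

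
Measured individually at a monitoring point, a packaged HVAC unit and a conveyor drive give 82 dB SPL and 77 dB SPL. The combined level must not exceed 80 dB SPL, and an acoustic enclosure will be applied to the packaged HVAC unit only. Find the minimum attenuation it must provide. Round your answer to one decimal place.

The untreated sources together contribute 10^(77/10) = 5.012e+07, i.e. 77.00 dB SPL.
The limit corresponds to 10^(80/10) = 1.000e+08; subtracting the fixed part leaves 4.988e+07 for the packaged HVAC unit, i.e. 76.98 dB SPL.
Required insertion loss = 82 − 76.98 = 5.02 dB.

5.0 dB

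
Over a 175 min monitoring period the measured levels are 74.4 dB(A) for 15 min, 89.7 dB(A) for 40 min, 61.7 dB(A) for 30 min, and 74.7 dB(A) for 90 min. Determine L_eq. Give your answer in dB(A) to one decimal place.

83.6 dB(A)

L_eq = 10·log₁₀[(1/T)·Σ tᵢ·10^(Lᵢ/10)] with T = 175 min.
Σ tᵢ·10^(Lᵢ/10) = 15·10^(74.4/10) + 40·10^(89.7/10) + 30·10^(61.7/10) + 90·10^(74.7/10) = 4.044e+10.
L_eq = 10·log₁₀(4.044e+10/175) = 83.64 dB(A).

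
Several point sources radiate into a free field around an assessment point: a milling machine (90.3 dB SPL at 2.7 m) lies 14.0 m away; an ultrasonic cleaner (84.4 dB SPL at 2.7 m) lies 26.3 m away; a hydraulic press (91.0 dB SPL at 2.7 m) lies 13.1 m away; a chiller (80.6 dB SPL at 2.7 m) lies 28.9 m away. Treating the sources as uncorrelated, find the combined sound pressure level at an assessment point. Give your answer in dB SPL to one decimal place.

Propagate each source to the receiver with L = L_ref − 20·log₁₀(r/r_ref), then add intensities.
milling machine: 90.3 − 20·log₁₀(14.0/2.7) = 90.3 − 14.30 = 76.00 dB SPL.
ultrasonic cleaner: 84.4 − 20·log₁₀(26.3/2.7) = 84.4 − 19.77 = 64.63 dB SPL.
hydraulic press: 91.0 − 20·log₁₀(13.1/2.7) = 91.0 − 13.72 = 77.28 dB SPL.
chiller: 80.6 − 20·log₁₀(28.9/2.7) = 80.6 − 20.59 = 60.01 dB SPL.
Σ 10^(L/10) = 9.724e+07 → L_total = 10·log₁₀(9.724e+07) = 79.88 dB SPL.

79.9 dB SPL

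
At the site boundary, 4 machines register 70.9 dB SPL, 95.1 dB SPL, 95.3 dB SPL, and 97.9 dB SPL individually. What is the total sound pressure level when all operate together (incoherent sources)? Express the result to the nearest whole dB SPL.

Incoherent sources combine by intensity addition: L_total = 10·log₁₀(Σ 10^(L_i/10)).
Σ 10^(L/10) = 10^(70.9/10) + 10^(95.1/10) + 10^(95.3/10) + 10^(97.9/10) = 1.280e+10.
L_total = 10·log₁₀(1.280e+10) = 101.07 dB SPL.

101 dB SPL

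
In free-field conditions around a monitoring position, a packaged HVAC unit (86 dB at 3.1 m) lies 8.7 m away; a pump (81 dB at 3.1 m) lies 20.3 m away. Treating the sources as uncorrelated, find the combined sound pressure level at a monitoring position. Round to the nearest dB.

77 dB

Apply inverse-square spreading to bring every level to the receiver, then sum 10^(L/10).
packaged HVAC unit: 86 − 20·log₁₀(8.7/3.1) = 86 − 8.96 = 77.04 dB.
pump: 81 − 20·log₁₀(20.3/3.1) = 81 − 16.32 = 64.68 dB.
Σ 10^(L/10) = 5.348e+07 → L_total = 10·log₁₀(5.348e+07) = 77.28 dB.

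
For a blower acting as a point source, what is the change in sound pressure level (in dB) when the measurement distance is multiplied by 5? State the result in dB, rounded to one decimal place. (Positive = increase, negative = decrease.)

-14.0 dB

A point source loses 6 dB per doubling of distance; generally ΔL = −20·log₁₀(r₂/r₁).
ΔL = −20·log₁₀(5) = -13.98 dB.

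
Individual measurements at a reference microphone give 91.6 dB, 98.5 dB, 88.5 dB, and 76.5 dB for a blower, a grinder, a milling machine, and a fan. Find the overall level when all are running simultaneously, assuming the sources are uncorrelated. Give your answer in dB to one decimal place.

Incoherent sources combine by intensity addition: L_total = 10·log₁₀(Σ 10^(L_i/10)).
Σ 10^(L/10) = 10^(91.6/10) + 10^(98.5/10) + 10^(88.5/10) + 10^(76.5/10) = 9.278e+09.
L_total = 10·log₁₀(9.278e+09) = 99.67 dB.

99.7 dB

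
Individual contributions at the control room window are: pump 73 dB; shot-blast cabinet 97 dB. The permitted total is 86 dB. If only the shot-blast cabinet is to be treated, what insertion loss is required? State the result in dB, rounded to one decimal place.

Fixed contribution from the other source: Σ 10^(L/10) = 10^(73/10) = 1.995e+07 (73.00 dB).
To meet 86 dB overall, the treated shot-blast cabinet may contribute at most 10^(86/10) − 1.995e+07 = 3.782e+08, i.e. 85.78 dB.
Required insertion loss = 97 − 85.78 = 11.22 dB.

11.2 dB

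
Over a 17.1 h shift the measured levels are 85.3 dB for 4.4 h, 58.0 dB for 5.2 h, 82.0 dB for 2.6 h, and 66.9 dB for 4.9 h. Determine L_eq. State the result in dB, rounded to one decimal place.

80.5 dB

Weight each interval's intensity by its duration and average over T = 17.1 h:
Σ tᵢ·10^(Lᵢ/10) = 4.4·10^(85.3/10) + 5.2·10^(58.0/10) + 2.6·10^(82.0/10) + 4.9·10^(66.9/10) = 1.930e+09.
L_eq = 10·log₁₀(1.930e+09/17.1) = 80.53 dB.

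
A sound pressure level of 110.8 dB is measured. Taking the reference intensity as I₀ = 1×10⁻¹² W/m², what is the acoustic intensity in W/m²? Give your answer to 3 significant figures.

I/I₀ = 10^(110.8/10) = 1.202e+11, so I = 1.202e+11 × 10⁻¹² W/m².

0.120 W/m²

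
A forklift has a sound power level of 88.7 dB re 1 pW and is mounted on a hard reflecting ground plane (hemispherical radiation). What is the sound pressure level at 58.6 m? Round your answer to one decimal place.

45.4 dB

L_p = L_w − 10·log₁₀(2π·r²) with r = 58.6 m.
2π·r² = 2.158e+04 m², 10·log₁₀ of that is 43.340 dB.
L_p = 88.7 − 43.340 = 45.36 dB.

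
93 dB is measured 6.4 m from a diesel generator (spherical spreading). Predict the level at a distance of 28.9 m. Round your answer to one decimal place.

Point-source attenuation: ΔL = 20·log₁₀(r₂/r₁) = 20·log₁₀(28.9/6.4) = 13.094 dB.
L₂ = 93 − 20·log₁₀(28.9/6.4) = 93 − 13.094 = 79.91 dB.

79.9 dB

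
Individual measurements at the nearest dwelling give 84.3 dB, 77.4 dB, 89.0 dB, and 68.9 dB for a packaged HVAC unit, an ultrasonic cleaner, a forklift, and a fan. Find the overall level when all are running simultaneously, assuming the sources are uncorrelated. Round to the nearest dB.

91 dB

Incoherent sources combine by intensity addition: L_total = 10·log₁₀(Σ 10^(L_i/10)).
Σ 10^(L/10) = 10^(84.3/10) + 10^(77.4/10) + 10^(89.0/10) + 10^(68.9/10) = 1.126e+09.
L_total = 10·log₁₀(1.126e+09) = 90.52 dB.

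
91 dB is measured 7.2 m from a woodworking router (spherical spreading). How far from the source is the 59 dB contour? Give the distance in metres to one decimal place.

Point-source spreading drops the level by 20·log₁₀(r₂/r₁); inverting, r₂/r₁ = 10^(ΔL/20).
r₂ = 7.2·10^((91−59)/20) = 7.2·10^(32.0/20) = 286.64 m.

286.6 m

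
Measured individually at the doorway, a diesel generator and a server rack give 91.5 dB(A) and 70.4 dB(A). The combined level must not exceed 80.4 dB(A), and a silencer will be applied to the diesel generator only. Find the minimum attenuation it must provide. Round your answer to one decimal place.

11.6 dB

The untreated sources together contribute 10^(70.4/10) = 1.096e+07, i.e. 70.40 dB(A).
The limit corresponds to 10^(80.4/10) = 1.096e+08; subtracting the fixed part leaves 9.868e+07 for the diesel generator, i.e. 79.94 dB(A).
Required insertion loss = 91.5 − 79.94 = 11.56 dB.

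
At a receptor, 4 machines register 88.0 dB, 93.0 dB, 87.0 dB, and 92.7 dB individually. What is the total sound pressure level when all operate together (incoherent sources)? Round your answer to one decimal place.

97.0 dB

For uncorrelated sources the intensities add, so convert each level to linear form, sum, and take 10·log₁₀ of the total.
Σ 10^(L/10) = 10^(88.0/10) + 10^(93.0/10) + 10^(87.0/10) + 10^(92.7/10) = 4.989e+09.
L_total = 10·log₁₀(4.989e+09) = 96.98 dB.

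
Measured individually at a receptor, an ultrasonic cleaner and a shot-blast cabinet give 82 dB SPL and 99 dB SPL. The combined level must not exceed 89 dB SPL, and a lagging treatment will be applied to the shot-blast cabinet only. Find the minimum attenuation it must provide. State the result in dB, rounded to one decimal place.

Fixed contribution from the other source: Σ 10^(L/10) = 10^(82/10) = 1.585e+08 (82.00 dB SPL).
To meet 89 dB SPL overall, the treated shot-blast cabinet may contribute at most 10^(89/10) − 1.585e+08 = 6.358e+08, i.e. 88.03 dB SPL.
So the shot-blast cabinet must be reduced from 99 to 88.03 dB SPL: IL = 10.97 dB.

11.0 dB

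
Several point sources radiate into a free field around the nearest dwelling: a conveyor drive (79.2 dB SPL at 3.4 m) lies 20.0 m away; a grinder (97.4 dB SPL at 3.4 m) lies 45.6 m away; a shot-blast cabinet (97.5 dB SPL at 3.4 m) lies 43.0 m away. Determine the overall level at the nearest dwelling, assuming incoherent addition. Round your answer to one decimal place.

78.3 dB SPL

Apply inverse-square spreading to bring every level to the receiver, then sum 10^(L/10).
conveyor drive: 79.2 − 20·log₁₀(20.0/3.4) = 79.2 − 15.39 = 63.81 dB SPL.
grinder: 97.4 − 20·log₁₀(45.6/3.4) = 97.4 − 22.55 = 74.85 dB SPL.
shot-blast cabinet: 97.5 − 20·log₁₀(43.0/3.4) = 97.5 − 22.04 = 75.46 dB SPL.
Σ 10^(L/10) = 6.811e+07 → L_total = 10·log₁₀(6.811e+07) = 78.33 dB SPL.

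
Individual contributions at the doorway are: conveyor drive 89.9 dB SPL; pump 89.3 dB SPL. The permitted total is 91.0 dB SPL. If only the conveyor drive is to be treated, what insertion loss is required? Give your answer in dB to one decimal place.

The untreated sources together contribute 10^(89.3/10) = 8.511e+08, i.e. 89.30 dB SPL.
The limit corresponds to 10^(91.0/10) = 1.259e+09; subtracting the fixed part leaves 4.078e+08 for the conveyor drive, i.e. 86.10 dB SPL.
So the conveyor drive must be reduced from 89.9 to 86.10 dB SPL: IL = 3.80 dB.

3.8 dB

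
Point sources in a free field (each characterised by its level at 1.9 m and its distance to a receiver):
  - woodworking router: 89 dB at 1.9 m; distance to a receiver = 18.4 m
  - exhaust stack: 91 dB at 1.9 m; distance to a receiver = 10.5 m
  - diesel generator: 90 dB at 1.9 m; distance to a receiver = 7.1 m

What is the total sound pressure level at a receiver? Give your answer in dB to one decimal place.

Propagate each source to the receiver with L = L_ref − 20·log₁₀(r/r_ref), then add intensities.
woodworking router: 89 − 20·log₁₀(18.4/1.9) = 89 − 19.72 = 69.28 dB.
exhaust stack: 91 − 20·log₁₀(10.5/1.9) = 91 − 14.85 = 76.15 dB.
diesel generator: 90 − 20·log₁₀(7.1/1.9) = 90 − 11.45 = 78.55 dB.
Σ 10^(L/10) = 1.213e+08 → L_total = 10·log₁₀(1.213e+08) = 80.84 dB.

80.8 dB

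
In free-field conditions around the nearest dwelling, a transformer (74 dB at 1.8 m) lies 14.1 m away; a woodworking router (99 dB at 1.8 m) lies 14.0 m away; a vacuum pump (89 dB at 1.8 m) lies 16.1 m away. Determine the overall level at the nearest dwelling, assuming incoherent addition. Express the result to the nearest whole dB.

82 dB

First find each source's level at the receiver (point-source: −20·log₁₀(r/r_ref)), then combine on an intensity basis.
transformer: 74 − 20·log₁₀(14.1/1.8) = 74 − 17.88 = 56.12 dB.
woodworking router: 99 − 20·log₁₀(14.0/1.8) = 99 − 17.82 = 81.18 dB.
vacuum pump: 89 − 20·log₁₀(16.1/1.8) = 89 − 19.03 = 69.97 dB.
Σ 10^(L/10) = 1.416e+08 → L_total = 10·log₁₀(1.416e+08) = 81.51 dB.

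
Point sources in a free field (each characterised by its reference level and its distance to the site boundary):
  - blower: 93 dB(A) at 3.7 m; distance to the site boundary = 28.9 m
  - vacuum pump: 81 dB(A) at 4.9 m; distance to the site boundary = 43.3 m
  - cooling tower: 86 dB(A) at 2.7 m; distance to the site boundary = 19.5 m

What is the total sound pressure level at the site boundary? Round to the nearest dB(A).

Propagate each source to the receiver with L = L_ref − 20·log₁₀(r/r_ref), then add intensities.
blower: 93 − 20·log₁₀(28.9/3.7) = 93 − 17.85 = 75.15 dB(A).
vacuum pump: 81 − 20·log₁₀(43.3/4.9) = 81 − 18.93 = 62.07 dB(A).
cooling tower: 86 − 20·log₁₀(19.5/2.7) = 86 − 17.17 = 68.83 dB(A).
Σ 10^(L/10) = 4.195e+07 → L_total = 10·log₁₀(4.195e+07) = 76.23 dB(A).

76 dB(A)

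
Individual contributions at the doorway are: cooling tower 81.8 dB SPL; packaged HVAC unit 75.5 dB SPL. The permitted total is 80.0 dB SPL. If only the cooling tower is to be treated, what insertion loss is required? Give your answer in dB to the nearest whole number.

Fixed contribution from the other source: Σ 10^(L/10) = 10^(75.5/10) = 3.548e+07 (75.50 dB SPL).
To meet 80.0 dB SPL overall, the treated cooling tower may contribute at most 10^(80.0/10) − 3.548e+07 = 6.452e+07, i.e. 78.10 dB SPL.
Required insertion loss = 81.8 − 78.10 = 3.70 dB.

4 dB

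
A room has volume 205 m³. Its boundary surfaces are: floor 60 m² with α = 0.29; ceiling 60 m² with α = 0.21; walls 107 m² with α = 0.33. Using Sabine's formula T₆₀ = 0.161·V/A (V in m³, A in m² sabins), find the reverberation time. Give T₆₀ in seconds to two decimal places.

Total absorption A = 60·0.29 + 60·0.21 + 107·0.33 = 65.31 m² sabins.
T₆₀ = 0.161 × 205 / 65.31 = 0.505 s.

0.51 s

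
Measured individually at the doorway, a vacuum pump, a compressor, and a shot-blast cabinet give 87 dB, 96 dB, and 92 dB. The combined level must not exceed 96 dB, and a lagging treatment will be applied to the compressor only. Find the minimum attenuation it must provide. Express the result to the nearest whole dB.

3 dB

The untreated sources together contribute 10^(87/10) + 10^(92/10) = 2.086e+09, i.e. 93.19 dB.
To meet 96 dB overall, the treated compressor may contribute at most 10^(96/10) − 2.086e+09 = 1.895e+09, i.e. 92.78 dB.
So the compressor must be reduced from 96 to 92.78 dB: IL = 3.22 dB.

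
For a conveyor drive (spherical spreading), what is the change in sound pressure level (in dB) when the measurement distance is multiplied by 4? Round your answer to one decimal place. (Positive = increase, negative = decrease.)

A point source loses 6 dB per doubling of distance; generally ΔL = −20·log₁₀(r₂/r₁).
ΔL = −20·log₁₀(4) = -12.04 dB.

-12.0 dB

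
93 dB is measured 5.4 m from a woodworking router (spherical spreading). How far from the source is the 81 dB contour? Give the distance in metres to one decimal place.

21.5 m

For a point source L₁ − L₂ = 20·log₁₀(r₂/r₁), so r₂ = r₁·10^((L₁−L₂)/20).
r₂ = 5.4·10^((93−81)/20) = 5.4·10^(12.0/20) = 21.50 m.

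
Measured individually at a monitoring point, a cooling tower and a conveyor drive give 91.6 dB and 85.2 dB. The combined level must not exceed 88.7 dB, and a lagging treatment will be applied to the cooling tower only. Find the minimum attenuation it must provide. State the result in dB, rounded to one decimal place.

5.5 dB

Fixed contribution from the other source: Σ 10^(L/10) = 10^(85.2/10) = 3.311e+08 (85.20 dB).
The limit corresponds to 10^(88.7/10) = 7.413e+08; subtracting the fixed part leaves 4.102e+08 for the cooling tower, i.e. 86.13 dB.
So the cooling tower must be reduced from 91.6 to 86.13 dB: IL = 5.47 dB.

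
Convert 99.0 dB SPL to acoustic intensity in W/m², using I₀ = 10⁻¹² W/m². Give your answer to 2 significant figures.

I = I₀·10^(L/10) = 10⁻¹² × 10^(99.0/10) = 10^(-2.100).

0.0079 W/m²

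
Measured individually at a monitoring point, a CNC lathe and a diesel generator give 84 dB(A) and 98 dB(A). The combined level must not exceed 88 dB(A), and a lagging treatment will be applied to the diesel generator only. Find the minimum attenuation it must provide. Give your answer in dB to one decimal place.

12.2 dB

Everything except the diesel generator sums to 10^(84/10) = 2.512e+08 in linear terms, 84.00 dB(A).
The limit corresponds to 10^(88/10) = 6.310e+08; subtracting the fixed part leaves 3.798e+08 for the diesel generator, i.e. 85.80 dB(A).
Required insertion loss = 98 − 85.80 = 12.20 dB.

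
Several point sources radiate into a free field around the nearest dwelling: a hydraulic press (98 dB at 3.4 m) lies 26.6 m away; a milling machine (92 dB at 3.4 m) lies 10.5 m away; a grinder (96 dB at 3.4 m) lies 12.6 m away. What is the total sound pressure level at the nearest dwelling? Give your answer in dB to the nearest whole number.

87 dB

First find each source's level at the receiver (point-source: −20·log₁₀(r/r_ref)), then combine on an intensity basis.
hydraulic press: 98 − 20·log₁₀(26.6/3.4) = 98 − 17.87 = 80.13 dB.
milling machine: 92 − 20·log₁₀(10.5/3.4) = 92 − 9.79 = 82.21 dB.
grinder: 96 − 20·log₁₀(12.6/3.4) = 96 − 11.38 = 84.62 dB.
Σ 10^(L/10) = 5.591e+08 → L_total = 10·log₁₀(5.591e+08) = 87.48 dB.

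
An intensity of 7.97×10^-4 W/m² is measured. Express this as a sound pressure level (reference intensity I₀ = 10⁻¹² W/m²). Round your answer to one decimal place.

89.0 dB

Dividing by I₀ shifts the exponent by 12: I/I₀ = 7.97×10^8.
L = 10·(0.9015 + 8) = 89.01 dB.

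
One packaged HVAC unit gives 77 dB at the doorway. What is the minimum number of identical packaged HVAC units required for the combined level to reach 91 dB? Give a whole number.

26

N identical sources give L₁ + 10·log₁₀ N, so require 10·log₁₀ N ≥ 91 − 77 = 14.0 dB.
N ≥ 10^(14.0/10) = 25.119, so N = 26.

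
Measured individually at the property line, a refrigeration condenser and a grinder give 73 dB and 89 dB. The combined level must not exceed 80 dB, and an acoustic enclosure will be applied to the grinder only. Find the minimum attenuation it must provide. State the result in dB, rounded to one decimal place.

10.0 dB

The untreated sources together contribute 10^(73/10) = 1.995e+07, i.e. 73.00 dB.
To meet 80 dB overall, the treated grinder may contribute at most 10^(80/10) − 1.995e+07 = 8.005e+07, i.e. 79.03 dB.
So the grinder must be reduced from 89 to 79.03 dB: IL = 9.97 dB.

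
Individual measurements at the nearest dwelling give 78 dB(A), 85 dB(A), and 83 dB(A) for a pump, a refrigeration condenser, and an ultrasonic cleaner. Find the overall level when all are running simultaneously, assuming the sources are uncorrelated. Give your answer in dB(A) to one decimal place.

For uncorrelated sources the intensities add, so convert each level to linear form, sum, and take 10·log₁₀ of the total.
Σ 10^(L/10) = 10^(78/10) + 10^(85/10) + 10^(83/10) = 5.788e+08.
L_total = 10·log₁₀(5.788e+08) = 87.63 dB(A).

87.6 dB(A)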